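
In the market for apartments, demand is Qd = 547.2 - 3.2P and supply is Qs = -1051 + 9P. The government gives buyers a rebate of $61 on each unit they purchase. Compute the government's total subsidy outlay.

Pre-subsidy: 547.2 - 3.2P = -1051 + 9P gives P* = 131, Q* = 128.
With the rebate, buyers effectively pay Pb = Ps − 61, where Ps is the price sellers receive.
Demand in terms of Ps becomes Qd = 547.2 − 3.2(Ps − 61) = 742.4 - 3.2Ps. Setting this equal to supply: 742.4 - 3.2Ps = -1051 + 9Ps, so Ps = 147.
Buyers pay Pb = 147 − 61 = 86; Q' = -1051 + 9·147 = 272.
Government outlay = subsidy × quantity = 61 × 272 = 16592.

Government cost = $16592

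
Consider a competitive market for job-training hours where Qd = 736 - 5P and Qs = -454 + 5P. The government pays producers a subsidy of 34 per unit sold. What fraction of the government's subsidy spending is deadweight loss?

Pre-subsidy: 736 - 5P = -454 + 5P gives P* = 119, Q* = 141.
With the subsidy, sellers receive Ps = Pb + 34 for each unit, where Pb is the price buyers pay.
Supply in terms of Pb becomes Qs = -454 + 5(Pb + 34) = -284 + 5Pb. Setting this equal to demand: 736 - 5Pb = -284 + 5Pb, so Pb = 102.
Sellers receive Ps = 102 + 34 = 136; Q' = 736 − 5·102 = 226.
ΔCS = ½(141 + 226)(119 − 102) = 3119.5; ΔPS = ½(141 + 226)(136 − 119) = 3119.5.
Government spending = 34 × 226 = 7684.
DWL = ½ × 34 × (226 − 141) = 1445; fraction = 1445 / 7684 = 85/452.

DWL / government spending = 85/452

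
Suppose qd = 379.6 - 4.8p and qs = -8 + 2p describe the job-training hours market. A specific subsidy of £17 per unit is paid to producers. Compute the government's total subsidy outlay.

Pre-subsidy: 379.6 - 4.8p = -8 + 2p gives p* = 57, q* = 106.
With the subsidy, sellers receive ps = pb + 17 for each unit, where pb is the price buyers pay.
Supply in terms of pb becomes qs = -8 + 2(pb + 17) = 26 + 2pb. Setting this equal to demand: 379.6 - 4.8pb = 26 + 2pb, so pb = 52.
Sellers receive ps = 52 + 17 = 69; q' = 379.6 − 4.8·52 = 130.
Government outlay = subsidy × quantity = 17 × 130 = 2210.

Government cost = £2210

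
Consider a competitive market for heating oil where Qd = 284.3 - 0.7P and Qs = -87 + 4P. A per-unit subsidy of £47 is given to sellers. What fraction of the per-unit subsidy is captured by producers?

Pre-subsidy: 284.3 - 0.7P = -87 + 4P gives P* = 79, Q* = 229.
With the subsidy, sellers receive Ps = Pb + 47 for each unit, where Pb is the price buyers pay.
Supply in terms of Pb becomes Qs = -87 + 4(Pb + 47) = 101 + 4Pb. Setting this equal to demand: 284.3 - 0.7Pb = 101 + 4Pb, so Pb = 39.
Sellers receive Ps = 39 + 47 = 86; Q' = 284.3 − 0.7·39 = 257.
Buyers' price falls by P* − Pb = 79 − 39 = 40; sellers' price rises by Ps − P* = 86 − 79 = 7.
So producers capture 7/47 = 7/47 of each unit of subsidy.

Producer share = 7/47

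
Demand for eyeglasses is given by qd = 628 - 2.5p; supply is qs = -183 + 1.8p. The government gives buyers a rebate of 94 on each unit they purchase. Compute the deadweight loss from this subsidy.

Pre-subsidy: 628 - 2.5p = -183 + 1.8p gives p* = 8110/43, q* = 6729/43.
With the rebate, buyers effectively pay pb = ps − 94, where ps is the price sellers receive.
Demand in terms of ps becomes qd = 628 − 2.5(ps − 94) = 863 - 2.5ps. Setting this equal to supply: 863 - 2.5ps = -183 + 1.8ps, so ps = 10460/43.
Buyers pay pb = 10460/43 − 94 = 6418/43; q' = -183 + 1.8·(10460/43) = 10959/43.
The subsidy expands output by 10959/43 − 6729/43 = 4230/43 past the efficient level; on those units the gap between marginal cost and willingness to pay runs from 0 up to 94.
DWL = ½ × 94 × 4230/43 = 198810/43.

Deadweight loss = 198810/43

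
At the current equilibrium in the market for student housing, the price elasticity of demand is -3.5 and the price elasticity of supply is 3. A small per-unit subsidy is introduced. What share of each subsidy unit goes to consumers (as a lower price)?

Consumer share = 6/13

For a small subsidy around the equilibrium, the benefit split depends on the relative slopes, which at a point are proportional to the elasticities.
Buyer share = εs/(εs + |εd|) = 3/(3 + 3.5) = 6/13; seller share = |εd|/(εs + |εd|) = 7/13.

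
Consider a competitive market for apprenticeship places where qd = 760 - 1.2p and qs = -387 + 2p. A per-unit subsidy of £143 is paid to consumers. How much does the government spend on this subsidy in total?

Pre-subsidy: 760 - 1.2p = -387 + 2p gives p* = 358.4375, q* = 329.875.
With the rebate, buyers effectively pay pb = ps − 143, where ps is the price sellers receive.
Demand in terms of ps becomes qd = 760 − 1.2(ps − 143) = 931.6 - 1.2ps. Setting this equal to supply: 931.6 - 1.2ps = -387 + 2ps, so ps = 412.0625.
Buyers pay pb = 412.0625 − 143 = 269.0625; q' = -387 + 2·412.0625 = 437.125.
Government outlay = subsidy × quantity = 143 × 437.125 = 62508.875.

Government cost = £62508.875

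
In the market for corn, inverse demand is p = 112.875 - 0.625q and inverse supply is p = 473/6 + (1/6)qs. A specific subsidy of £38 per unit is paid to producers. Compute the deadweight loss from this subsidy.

Pre-subsidy: 112.875 - 0.625q = 473/6 + (1/6)q gives q* = 43 and p* = 86.
With the subsidy, sellers receive ps = pb + 38 for each unit, where pb is the price buyers pay.
On the curves, pb = 112.875 - 0.625q and ps = 473/6 + (1/6)q; the wedge ps − pb = 38 gives 473/6 + (1/6)q − (112.875 - 0.625q) = 38, so q' = 91.
Then pb = 112.875 − 0.625·91 = 56 and ps = 473/6 + (1/6)·91 = 94.
The subsidy expands output by 91 − 43 = 48 past the efficient level; on those units the gap between marginal cost and willingness to pay runs from 0 up to 38.
DWL = ½ × 38 × 48 = 912.

Deadweight loss = £912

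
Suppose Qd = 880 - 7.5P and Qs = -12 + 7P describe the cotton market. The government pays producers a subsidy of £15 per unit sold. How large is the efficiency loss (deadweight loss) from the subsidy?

Pre-subsidy: 880 - 7.5P = -12 + 7P gives P* = 1784/29, Q* = 12140/29.
With the subsidy, sellers receive Ps = Pb + 15 for each unit, where Pb is the price buyers pay.
Supply in terms of Pb becomes Qs = -12 + 7(Pb + 15) = 93 + 7Pb. Setting this equal to demand: 880 - 7.5Pb = 93 + 7Pb, so Pb = 1574/29.
Sellers receive Ps = 1574/29 + 15 = 2009/29; Q' = 880 − 7.5·(1574/29) = 13715/29.
The subsidy expands output by 13715/29 − 12140/29 = 1575/29 past the efficient level; on those units the gap between marginal cost and willingness to pay runs from 0 up to 15.
DWL = ½ × 15 × 1575/29 = 23625/58.

Deadweight loss = 23625/58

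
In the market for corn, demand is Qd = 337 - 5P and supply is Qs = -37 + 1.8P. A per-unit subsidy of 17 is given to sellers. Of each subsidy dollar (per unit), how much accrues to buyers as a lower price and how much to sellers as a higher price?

Pre-subsidy: 337 - 5P = -37 + 1.8P gives P* = 55, Q* = 62.
With the subsidy, sellers receive Ps = Pb + 17 for each unit, where Pb is the price buyers pay.
Supply in terms of Pb becomes Qs = -37 + 1.8(Pb + 17) = -6.4 + 1.8Pb. Setting this equal to demand: 337 - 5Pb = -6.4 + 1.8Pb, so Pb = 50.5.
Sellers receive Ps = 50.5 + 17 = 67.5; Q' = 337 − 5·50.5 = 84.5.
Buyers' price falls by P* − Pb = 55 − 50.5 = 4.5; sellers' price rises by Ps − P* = 67.5 − 55 = 12.5.

Buyers gain 4.5 per unit; sellers gain 12.5 per unit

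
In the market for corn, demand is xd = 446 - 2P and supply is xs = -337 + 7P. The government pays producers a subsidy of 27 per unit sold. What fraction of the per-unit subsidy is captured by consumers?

Consumer share = 7/9

Pre-subsidy: 446 - 2P = -337 + 7P gives P* = 87, x* = 272.
With the subsidy, sellers receive Ps = Pb + 27 for each unit, where Pb is the price buyers pay.
Supply in terms of Pb becomes xs = -337 + 7(Pb + 27) = -148 + 7Pb. Setting this equal to demand: 446 - 2Pb = -148 + 7Pb, so Pb = 66.
Sellers receive Ps = 66 + 27 = 93; x' = 446 − 2·66 = 314.
Buyers' price falls by P* − Pb = 87 − 66 = 21; sellers' price rises by Ps − P* = 93 − 87 = 6.
So consumers capture 21/27 = 7/9 of each unit of subsidy.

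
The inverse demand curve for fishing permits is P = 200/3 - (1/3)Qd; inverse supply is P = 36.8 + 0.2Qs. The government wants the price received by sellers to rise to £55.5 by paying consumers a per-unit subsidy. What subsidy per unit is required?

Required subsidy s = £20 per unit

At a seller price of 55.5, quantity supplied is -184 + 5·55.5 = 93.5.
Buyers absorb 93.5 only when they pay Pb = 200/3 − (1/3)·93.5 = 35.5.
s = Ps − Pb = 55.5 − 35.5 = 20.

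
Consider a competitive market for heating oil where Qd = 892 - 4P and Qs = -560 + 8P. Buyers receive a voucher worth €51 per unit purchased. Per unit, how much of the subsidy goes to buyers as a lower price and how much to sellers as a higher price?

Buyers gain €34 per unit; sellers gain €17 per unit

Pre-subsidy: 892 - 4P = -560 + 8P gives P* = 121, Q* = 408.
With the rebate, buyers effectively pay Pb = Ps − 51, where Ps is the price sellers receive.
Demand in terms of Ps becomes Qd = 892 − 4(Ps − 51) = 1096 - 4Ps. Setting this equal to supply: 1096 - 4Ps = -560 + 8Ps, so Ps = 138.
Buyers pay Pb = 138 − 51 = 87; Q' = -560 + 8·138 = 544.
Buyers' price falls by P* − Pb = 121 − 87 = 34; sellers' price rises by Ps − P* = 138 − 121 = 17.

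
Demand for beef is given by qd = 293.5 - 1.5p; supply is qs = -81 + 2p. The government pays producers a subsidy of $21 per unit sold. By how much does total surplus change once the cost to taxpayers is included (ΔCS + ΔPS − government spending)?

Net change in total surplus = -$189

Pre-subsidy: 293.5 - 1.5p = -81 + 2p gives p* = 107, q* = 133.
With the subsidy, sellers receive ps = pb + 21 for each unit, where pb is the price buyers pay.
Supply in terms of pb becomes qs = -81 + 2(pb + 21) = -39 + 2pb. Setting this equal to demand: 293.5 - 1.5pb = -39 + 2pb, so pb = 95.
Sellers receive ps = 95 + 21 = 116; q' = 293.5 − 1.5·95 = 151.
ΔCS = ½(133 + 151)(107 − 95) = 1704; ΔPS = ½(133 + 151)(116 − 107) = 1278.
Government spending = 21 × 151 = 3171.
Net change = 1704 + 1278 − 3171 = -189. The loss equals the DWL triangle ½·21·18.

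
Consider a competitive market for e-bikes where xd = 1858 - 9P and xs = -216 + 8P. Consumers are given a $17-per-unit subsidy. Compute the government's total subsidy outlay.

Government cost = $14144

Pre-subsidy: 1858 - 9P = -216 + 8P gives P* = 122, x* = 760.
With the rebate, buyers effectively pay Pb = Ps − 17, where Ps is the price sellers receive.
Demand in terms of Ps becomes xd = 1858 − 9(Ps − 17) = 2011 - 9Ps. Setting this equal to supply: 2011 - 9Ps = -216 + 8Ps, so Ps = 131.
Buyers pay Pb = 131 − 17 = 114; x' = -216 + 8·131 = 832.
Government outlay = subsidy × quantity = 17 × 832 = 14144.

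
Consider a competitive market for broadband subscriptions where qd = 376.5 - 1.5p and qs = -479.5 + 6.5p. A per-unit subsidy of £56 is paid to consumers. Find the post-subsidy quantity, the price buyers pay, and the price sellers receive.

Pre-subsidy: 376.5 - 1.5p = -479.5 + 6.5p gives p* = 107, q* = 216.
With the rebate, buyers effectively pay pb = ps − 56, where ps is the price sellers receive.
Demand in terms of ps becomes qd = 376.5 − 1.5(ps − 56) = 460.5 - 1.5ps. Setting this equal to supply: 460.5 - 1.5ps = -479.5 + 6.5ps, so ps = 117.5.
Buyers pay pb = 117.5 − 56 = 61.5; q' = -479.5 + 6.5·117.5 = 284.25.

q' = 284.25; buyers pay £61.5; sellers receive £117.5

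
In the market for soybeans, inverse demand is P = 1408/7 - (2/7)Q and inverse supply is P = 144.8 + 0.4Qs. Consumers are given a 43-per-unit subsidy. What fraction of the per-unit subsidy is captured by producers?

Producer share = 7/12

Pre-subsidy: 1408/7 - (2/7)Q = 144.8 + 0.4Q gives Q* = 493/6 and P* = 533/3.
With the rebate, buyers effectively pay Pb = Ps − 43, where Ps is the price sellers receive.
On the curves, Pb = 1408/7 - (2/7)Q and Ps = 144.8 + 0.4Q; the wedge Ps − Pb = 43 gives 144.8 + 0.4Q − (1408/7 - (2/7)Q) = 43, so Q' = 144.875.
Then Pb = 1408/7 − (2/7)·144.875 = 159.75 and Ps = 144.8 + 0.4·144.875 = 202.75.
Buyers' price falls by P* − Pb = 533/3 − 159.75 = 215/12; sellers' price rises by Ps − P* = 202.75 − 533/3 = 301/12.
So producers capture (301/12)/43 = 7/12 of each unit of subsidy.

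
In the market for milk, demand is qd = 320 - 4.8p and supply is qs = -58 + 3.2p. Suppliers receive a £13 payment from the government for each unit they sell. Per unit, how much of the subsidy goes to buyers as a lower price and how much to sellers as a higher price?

Buyers gain £5.2 per unit; sellers gain £7.8 per unit

Pre-subsidy: 320 - 4.8p = -58 + 3.2p gives p* = 47.25, q* = 93.2.
With the subsidy, sellers receive ps = pb + 13 for each unit, where pb is the price buyers pay.
Supply in terms of pb becomes qs = -58 + 3.2(pb + 13) = -16.4 + 3.2pb. Setting this equal to demand: 320 - 4.8pb = -16.4 + 3.2pb, so pb = 42.05.
Sellers receive ps = 42.05 + 13 = 55.05; q' = 320 − 4.8·42.05 = 118.16.
Buyers' price falls by p* − pb = 47.25 − 42.05 = 5.2; sellers' price rises by ps − p* = 55.05 − 47.25 = 7.8.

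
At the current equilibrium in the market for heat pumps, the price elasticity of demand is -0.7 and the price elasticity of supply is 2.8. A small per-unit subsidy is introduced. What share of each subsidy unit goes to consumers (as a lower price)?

For a small subsidy around the equilibrium, the benefit split depends on the relative slopes, which at a point are proportional to the elasticities.
Buyer share = εs/(εs + |εd|) = 2.8/(2.8 + 0.7) = 0.8; seller share = |εd|/(εs + |εd|) = 0.2.

Consumer share = 0.8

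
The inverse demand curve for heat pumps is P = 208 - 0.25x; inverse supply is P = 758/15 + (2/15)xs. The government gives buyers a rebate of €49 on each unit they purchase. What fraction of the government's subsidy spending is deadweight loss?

Pre-subsidy: 208 - 0.25x = 758/15 + (2/15)x gives x* = 9448/23 and P* = 2422/23.
With the rebate, buyers effectively pay Pb = Ps − 49, where Ps is the price sellers receive.
On the curves, Pb = 208 - 0.25x and Ps = 758/15 + (2/15)x; the wedge Ps − Pb = 49 gives 758/15 + (2/15)x − (208 - 0.25x) = 49, so x' = 12388/23.
Then Pb = 208 − 0.25·(12388/23) = 1687/23 and Ps = 758/15 + (2/15)·(12388/23) = 2814/23.
ΔCS = ½(9448/23 + 12388/23)(2422/23 − 1687/23) = 8024730/529; ΔPS = ½(9448/23 + 12388/23)(2814/23 − 2422/23) = 4279856/529.
Government spending = 49 × 12388/23 = 607012/23.
DWL = ½ × 49 × (12388/23 − 9448/23) = 72030/23; fraction = (72030/23) / (607012/23) = 735/6194.

DWL / government spending = 735/6194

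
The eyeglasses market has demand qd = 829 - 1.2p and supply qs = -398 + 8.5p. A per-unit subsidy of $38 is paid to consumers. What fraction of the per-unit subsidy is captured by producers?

Pre-subsidy: 829 - 1.2p = -398 + 8.5p gives p* = 12270/97, q* = 65689/97.
With the rebate, buyers effectively pay pb = ps − 38, where ps is the price sellers receive.
Demand in terms of ps becomes qd = 829 − 1.2(ps − 38) = 874.6 - 1.2ps. Setting this equal to supply: 874.6 - 1.2ps = -398 + 8.5ps, so ps = 12726/97.
Buyers pay pb = 12726/97 − 38 = 9040/97; q' = -398 + 8.5·(12726/97) = 69565/97.
Buyers' price falls by p* − pb = 12270/97 − 9040/97 = 3230/97; sellers' price rises by ps − p* = 12726/97 − 12270/97 = 456/97.
So producers capture (456/97)/38 = 12/97 of each unit of subsidy.

Producer share = 12/97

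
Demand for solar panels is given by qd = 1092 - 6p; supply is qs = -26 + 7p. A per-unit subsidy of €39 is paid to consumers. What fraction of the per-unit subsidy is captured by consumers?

Pre-subsidy: 1092 - 6p = -26 + 7p gives p* = 86, q* = 576.
With the rebate, buyers effectively pay pb = ps − 39, where ps is the price sellers receive.
Demand in terms of ps becomes qd = 1092 − 6(ps − 39) = 1326 - 6ps. Setting this equal to supply: 1326 - 6ps = -26 + 7ps, so ps = 104.
Buyers pay pb = 104 − 39 = 65; q' = -26 + 7·104 = 702.
Buyers' price falls by p* − pb = 86 − 65 = 21; sellers' price rises by ps − p* = 104 − 86 = 18.
So consumers capture 21/39 = 7/13 of each unit of subsidy.

Consumer share = 7/13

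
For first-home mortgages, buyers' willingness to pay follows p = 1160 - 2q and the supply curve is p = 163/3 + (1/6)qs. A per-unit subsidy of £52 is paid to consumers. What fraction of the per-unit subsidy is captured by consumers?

Consumer share = 12/13

Pre-subsidy: 1160 - 2q = 163/3 + (1/6)q gives q* = 6634/13 and p* = 1812/13.
With the rebate, buyers effectively pay pb = ps − 52, where ps is the price sellers receive.
On the curves, pb = 1160 - 2q and ps = 163/3 + (1/6)q; the wedge ps − pb = 52 gives 163/3 + (1/6)q − (1160 - 2q) = 52, so q' = 6946/13.
Then pb = 1160 − 2·(6946/13) = 1188/13 and ps = 163/3 + (1/6)·(6946/13) = 1864/13.
Buyers' price falls by p* − pb = 1812/13 − 1188/13 = 48; sellers' price rises by ps − p* = 1864/13 − 1812/13 = 4.
So consumers capture 48/52 = 12/13 of each unit of subsidy.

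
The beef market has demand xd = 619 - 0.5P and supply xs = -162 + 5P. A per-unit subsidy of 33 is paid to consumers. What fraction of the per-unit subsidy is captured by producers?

Pre-subsidy: 619 - 0.5P = -162 + 5P gives P* = 142, x* = 548.
With the rebate, buyers effectively pay Pb = Ps − 33, where Ps is the price sellers receive.
Demand in terms of Ps becomes xd = 619 − 0.5(Ps − 33) = 635.5 - 0.5Ps. Setting this equal to supply: 635.5 - 0.5Ps = -162 + 5Ps, so Ps = 145.
Buyers pay Pb = 145 − 33 = 112; x' = -162 + 5·145 = 563.
Buyers' price falls by P* − Pb = 142 − 112 = 30; sellers' price rises by Ps − P* = 145 − 142 = 3.
So producers capture 3/33 = 1/11 of each unit of subsidy.

Producer share = 1/11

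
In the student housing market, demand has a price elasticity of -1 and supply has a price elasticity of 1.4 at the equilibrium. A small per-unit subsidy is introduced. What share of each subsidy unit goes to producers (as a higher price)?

For a small subsidy around the equilibrium, the benefit split depends on the relative slopes, which at a point are proportional to the elasticities.
Buyer share = εs/(εs + |εd|) = 1.4/(1.4 + 1) = 7/12; seller share = |εd|/(εs + |εd|) = 5/12.
So producers capture 5/12 of the subsidy.

Producer share = 5/12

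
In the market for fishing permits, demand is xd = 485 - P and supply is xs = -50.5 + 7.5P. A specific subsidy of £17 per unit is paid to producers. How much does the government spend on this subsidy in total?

Pre-subsidy: 485 - P = -50.5 + 7.5P gives P* = 63, x* = 422.
With the subsidy, sellers receive Ps = Pb + 17 for each unit, where Pb is the price buyers pay.
Supply in terms of Pb becomes xs = -50.5 + 7.5(Pb + 17) = 77 + 7.5Pb. Setting this equal to demand: 485 - Pb = 77 + 7.5Pb, so Pb = 48.
Sellers receive Ps = 48 + 17 = 65; x' = 485 − 1·48 = 437.
Government outlay = subsidy × quantity = 17 × 437 = 7429.

Government cost = £7429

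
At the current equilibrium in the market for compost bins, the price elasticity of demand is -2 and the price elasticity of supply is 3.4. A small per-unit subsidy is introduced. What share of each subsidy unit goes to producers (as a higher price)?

For a small subsidy around the equilibrium, the benefit split depends on the relative slopes, which at a point are proportional to the elasticities.
Buyer share = εs/(εs + |εd|) = 3.4/(3.4 + 2) = 17/27; seller share = |εd|/(εs + |εd|) = 10/27.
So producers capture 10/27 of the subsidy.

Producer share = 10/27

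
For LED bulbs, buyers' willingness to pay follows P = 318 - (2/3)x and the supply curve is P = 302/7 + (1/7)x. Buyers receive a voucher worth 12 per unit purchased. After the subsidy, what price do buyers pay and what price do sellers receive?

Buyers pay 1390/17; sellers receive 1594/17

Pre-subsidy: 318 - (2/3)x = 302/7 + (1/7)x gives x* = 5772/17 and P* = 1558/17.
With the rebate, buyers effectively pay Pb = Ps − 12, where Ps is the price sellers receive.
On the curves, Pb = 318 - (2/3)x and Ps = 302/7 + (1/7)x; the wedge Ps − Pb = 12 gives 302/7 + (1/7)x − (318 - (2/3)x) = 12, so x' = 6024/17.
Then Pb = 318 − (2/3)·(6024/17) = 1390/17 and Ps = 302/7 + (1/7)·(6024/17) = 1594/17.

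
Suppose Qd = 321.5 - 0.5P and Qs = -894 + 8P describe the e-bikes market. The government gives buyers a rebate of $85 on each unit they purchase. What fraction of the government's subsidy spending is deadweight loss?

Pre-subsidy: 321.5 - 0.5P = -894 + 8P gives P* = 143, Q* = 250.
With the rebate, buyers effectively pay Pb = Ps − 85, where Ps is the price sellers receive.
Demand in terms of Ps becomes Qd = 321.5 − 0.5(Ps − 85) = 364 - 0.5Ps. Setting this equal to supply: 364 - 0.5Ps = -894 + 8Ps, so Ps = 148.
Buyers pay Pb = 148 − 85 = 63; Q' = -894 + 8·148 = 290.
ΔCS = ½(250 + 290)(143 − 63) = 21600; ΔPS = ½(250 + 290)(148 − 143) = 1350.
Government spending = 85 × 290 = 24650.
DWL = ½ × 85 × (290 − 250) = 1700; fraction = 1700 / 24650 = 2/29.

DWL / government spending = 2/29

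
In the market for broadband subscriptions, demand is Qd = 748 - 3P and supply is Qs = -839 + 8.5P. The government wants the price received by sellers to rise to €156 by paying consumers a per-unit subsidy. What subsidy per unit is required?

At a seller price of 156, quantity supplied is -839 + 8.5·156 = 487.
Buyers absorb 487 only when they pay Pb with 748 − 3·Pb = 487, i.e. Pb = 87.
s = Ps − Pb = 156 − 87 = 69.

Required subsidy s = €69 per unit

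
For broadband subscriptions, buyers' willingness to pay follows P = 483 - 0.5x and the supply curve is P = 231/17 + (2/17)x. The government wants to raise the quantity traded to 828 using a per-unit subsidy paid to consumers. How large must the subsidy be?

At x = 828, from the demand curve buyers pay Pb = 483 − 0.5·828 = 69; from the supply curve sellers need Ps = 231/17 + (2/17)·828 = 111.
The subsidy must fill the gap: s = Ps − Pb = 111 − 69 = 42.

Required subsidy s = 42 per unit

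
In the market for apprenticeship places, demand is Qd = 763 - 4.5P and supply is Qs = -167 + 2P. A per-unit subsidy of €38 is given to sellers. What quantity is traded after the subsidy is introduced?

Pre-subsidy: 763 - 4.5P = -167 + 2P gives P* = 1860/13, Q* = 1549/13.
With the subsidy, sellers receive Ps = Pb + 38 for each unit, where Pb is the price buyers pay.
Supply in terms of Pb becomes Qs = -167 + 2(Pb + 38) = -91 + 2Pb. Setting this equal to demand: 763 - 4.5Pb = -91 + 2Pb, so Pb = 1708/13.
Sellers receive Ps = 1708/13 + 38 = 2202/13; Q' = 763 − 4.5·(1708/13) = 2233/13.

Q' = 2233/13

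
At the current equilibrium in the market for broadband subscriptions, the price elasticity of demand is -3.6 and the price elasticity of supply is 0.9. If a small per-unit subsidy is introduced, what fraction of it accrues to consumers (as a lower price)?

Consumer share = 0.2

For a small subsidy around the equilibrium, the benefit split depends on the relative slopes, which at a point are proportional to the elasticities.
Buyer share = εs/(εs + |εd|) = 0.9/(0.9 + 3.6) = 0.2; seller share = |εd|/(εs + |εd|) = 0.8.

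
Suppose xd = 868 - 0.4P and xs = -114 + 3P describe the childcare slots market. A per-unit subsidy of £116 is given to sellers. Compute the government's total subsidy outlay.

Government cost = 1564608/17

Pre-subsidy: 868 - 0.4P = -114 + 3P gives P* = 4910/17, x* = 12792/17.
With the subsidy, sellers receive Ps = Pb + 116 for each unit, where Pb is the price buyers pay.
Supply in terms of Pb becomes xs = -114 + 3(Pb + 116) = 234 + 3Pb. Setting this equal to demand: 868 - 0.4Pb = 234 + 3Pb, so Pb = 3170/17.
Sellers receive Ps = 3170/17 + 116 = 5142/17; x' = 868 − 0.4·(3170/17) = 13488/17.
Government outlay = subsidy × quantity = 116 × 13488/17 = 1564608/17.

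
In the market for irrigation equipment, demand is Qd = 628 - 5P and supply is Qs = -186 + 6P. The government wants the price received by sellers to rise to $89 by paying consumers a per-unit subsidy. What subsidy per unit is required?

Required subsidy s = $33 per unit

At a seller price of 89, quantity supplied is -186 + 6·89 = 348.
Buyers absorb 348 only when they pay Pb with 628 − 5·Pb = 348, i.e. Pb = 56.
s = Ps − Pb = 89 − 56 = 33.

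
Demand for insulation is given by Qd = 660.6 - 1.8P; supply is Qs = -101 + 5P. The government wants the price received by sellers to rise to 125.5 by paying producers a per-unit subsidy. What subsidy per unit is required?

Required subsidy s = 51 per unit

At a seller price of 125.5, quantity supplied is -101 + 5·125.5 = 526.5.
Buyers absorb 526.5 only when they pay Pb with 660.6 − 1.8·Pb = 526.5, i.e. Pb = 74.5.
s = Ps − Pb = 125.5 − 74.5 = 51.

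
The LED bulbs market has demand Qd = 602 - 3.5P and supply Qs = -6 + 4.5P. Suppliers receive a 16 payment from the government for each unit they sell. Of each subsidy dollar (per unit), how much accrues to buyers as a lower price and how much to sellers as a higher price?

Buyers gain 9 per unit; sellers gain 7 per unit

Pre-subsidy: 602 - 3.5P = -6 + 4.5P gives P* = 76, Q* = 336.
With the subsidy, sellers receive Ps = Pb + 16 for each unit, where Pb is the price buyers pay.
Supply in terms of Pb becomes Qs = -6 + 4.5(Pb + 16) = 66 + 4.5Pb. Setting this equal to demand: 602 - 3.5Pb = 66 + 4.5Pb, so Pb = 67.
Sellers receive Ps = 67 + 16 = 83; Q' = 602 − 3.5·67 = 367.5.
Buyers' price falls by P* − Pb = 76 − 67 = 9; sellers' price rises by Ps − P* = 83 − 76 = 7.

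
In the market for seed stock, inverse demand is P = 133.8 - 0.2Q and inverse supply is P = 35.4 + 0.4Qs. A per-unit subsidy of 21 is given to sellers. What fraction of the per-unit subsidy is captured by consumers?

Pre-subsidy: 133.8 - 0.2Q = 35.4 + 0.4Q gives Q* = 164 and P* = 101.
With the subsidy, sellers receive Ps = Pb + 21 for each unit, where Pb is the price buyers pay.
On the curves, Pb = 133.8 - 0.2Q and Ps = 35.4 + 0.4Q; the wedge Ps − Pb = 21 gives 35.4 + 0.4Q − (133.8 - 0.2Q) = 21, so Q' = 199.
Then Pb = 133.8 − 0.2·199 = 94 and Ps = 35.4 + 0.4·199 = 115.
Buyers' price falls by P* − Pb = 101 − 94 = 7; sellers' price rises by Ps − P* = 115 − 101 = 14.
So consumers capture 7/21 = 1/3 of each unit of subsidy.

Consumer share = 1/3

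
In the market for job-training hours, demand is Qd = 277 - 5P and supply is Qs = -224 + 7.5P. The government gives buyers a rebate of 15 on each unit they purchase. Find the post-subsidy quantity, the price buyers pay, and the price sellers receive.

Pre-subsidy: 277 - 5P = -224 + 7.5P gives P* = 40.08, Q* = 76.6.
With the rebate, buyers effectively pay Pb = Ps − 15, where Ps is the price sellers receive.
Demand in terms of Ps becomes Qd = 277 − 5(Ps − 15) = 352 - 5Ps. Setting this equal to supply: 352 - 5Ps = -224 + 7.5Ps, so Ps = 46.08.
Buyers pay Pb = 46.08 − 15 = 31.08; Q' = -224 + 7.5·46.08 = 121.6.

Q' = 121.6; buyers pay 31.08; sellers receive 46.08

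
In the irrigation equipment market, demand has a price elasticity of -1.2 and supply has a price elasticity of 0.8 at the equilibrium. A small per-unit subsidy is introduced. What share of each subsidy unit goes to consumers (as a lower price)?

For a small subsidy around the equilibrium, the benefit split depends on the relative slopes, which at a point are proportional to the elasticities.
Buyer share = εs/(εs + |εd|) = 0.8/(0.8 + 1.2) = 0.4; seller share = |εd|/(εs + |εd|) = 0.6.

Consumer share = 0.4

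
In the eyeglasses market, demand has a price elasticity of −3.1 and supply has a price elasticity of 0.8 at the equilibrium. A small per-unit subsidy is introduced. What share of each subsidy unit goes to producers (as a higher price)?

Producer share = 31/39

For a small subsidy around the equilibrium, the benefit split depends on the relative slopes, which at a point are proportional to the elasticities.
Buyer share = εs/(εs + |εd|) = 0.8/(0.8 + 3.1) = 8/39; seller share = |εd|/(εs + |εd|) = 31/39.
So producers capture 31/39 of the subsidy.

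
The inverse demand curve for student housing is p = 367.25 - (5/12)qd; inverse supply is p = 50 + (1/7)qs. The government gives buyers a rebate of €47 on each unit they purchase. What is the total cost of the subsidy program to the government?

Pre-subsidy: 367.25 - (5/12)q = 50 + (1/7)q gives q* = 567 and p* = 131.
With the rebate, buyers effectively pay pb = ps − 47, where ps is the price sellers receive.
On the curves, pb = 367.25 - (5/12)q and ps = 50 + (1/7)q; the wedge ps − pb = 47 gives 50 + (1/7)q − (367.25 - (5/12)q) = 47, so q' = 651.
Then pb = 367.25 − (5/12)·651 = 96 and ps = 50 + (1/7)·651 = 143.
Government outlay = subsidy × quantity = 47 × 651 = 30597.

Government cost = €30597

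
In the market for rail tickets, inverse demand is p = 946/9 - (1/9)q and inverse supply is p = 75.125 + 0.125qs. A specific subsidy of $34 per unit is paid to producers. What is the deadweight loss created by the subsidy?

Deadweight loss = $2448

Pre-subsidy: 946/9 - (1/9)q = 75.125 + 0.125q gives q* = 127 and p* = 91.
With the subsidy, sellers receive ps = pb + 34 for each unit, where pb is the price buyers pay.
On the curves, pb = 946/9 - (1/9)q and ps = 75.125 + 0.125q; the wedge ps − pb = 34 gives 75.125 + 0.125q − (946/9 - (1/9)q) = 34, so q' = 271.
Then pb = 946/9 − (1/9)·271 = 75 and ps = 75.125 + 0.125·271 = 109.
The subsidy expands output by 271 − 127 = 144 past the efficient level; on those units the gap between marginal cost and willingness to pay runs from 0 up to 34.
DWL = ½ × 34 × 144 = 2448.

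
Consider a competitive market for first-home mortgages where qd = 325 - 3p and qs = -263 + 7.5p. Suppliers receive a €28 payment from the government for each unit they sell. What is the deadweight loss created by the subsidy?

Pre-subsidy: 325 - 3p = -263 + 7.5p gives p* = 56, q* = 157.
With the subsidy, sellers receive ps = pb + 28 for each unit, where pb is the price buyers pay.
Supply in terms of pb becomes qs = -263 + 7.5(pb + 28) = -53 + 7.5pb. Setting this equal to demand: 325 - 3pb = -53 + 7.5pb, so pb = 36.
Sellers receive ps = 36 + 28 = 64; q' = 325 − 3·36 = 217.
The subsidy expands output by 217 − 157 = 60 past the efficient level; on those units the gap between marginal cost and willingness to pay runs from 0 up to 28.
DWL = ½ × 28 × 60 = 840.

Deadweight loss = €840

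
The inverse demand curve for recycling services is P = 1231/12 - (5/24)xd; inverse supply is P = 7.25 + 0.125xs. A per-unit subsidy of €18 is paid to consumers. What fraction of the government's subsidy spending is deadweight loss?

Pre-subsidy: 1231/12 - (5/24)x = 7.25 + 0.125x gives x* = 286 and P* = 43.
With the rebate, buyers effectively pay Pb = Ps − 18, where Ps is the price sellers receive.
On the curves, Pb = 1231/12 - (5/24)x and Ps = 7.25 + 0.125x; the wedge Ps − Pb = 18 gives 7.25 + 0.125x − (1231/12 - (5/24)x) = 18, so x' = 340.
Then Pb = 1231/12 − (5/24)·340 = 31.75 and Ps = 7.25 + 0.125·340 = 49.75.
ΔCS = ½(286 + 340)(43 − 31.75) = 3521.25; ΔPS = ½(286 + 340)(49.75 − 43) = 2112.75.
Government spending = 18 × 340 = 6120.
DWL = ½ × 18 × (340 − 286) = 486; fraction = 486 / 6120 = 27/340.

DWL / government spending = 27/340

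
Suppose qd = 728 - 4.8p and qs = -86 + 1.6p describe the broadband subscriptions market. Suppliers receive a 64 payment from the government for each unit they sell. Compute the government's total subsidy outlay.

Government cost = 12435.2

Pre-subsidy: 728 - 4.8p = -86 + 1.6p gives p* = 127.1875, q* = 117.5.
With the subsidy, sellers receive ps = pb + 64 for each unit, where pb is the price buyers pay.
Supply in terms of pb becomes qs = -86 + 1.6(pb + 64) = 16.4 + 1.6pb. Setting this equal to demand: 728 - 4.8pb = 16.4 + 1.6pb, so pb = 111.1875.
Sellers receive ps = 111.1875 + 64 = 175.1875; q' = 728 − 4.8·111.1875 = 194.3.
Government outlay = subsidy × quantity = 64 × 194.3 = 12435.2.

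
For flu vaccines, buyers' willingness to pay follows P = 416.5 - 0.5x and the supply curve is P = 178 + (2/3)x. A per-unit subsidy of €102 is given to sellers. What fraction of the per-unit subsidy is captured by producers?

Pre-subsidy: 416.5 - 0.5x = 178 + (2/3)x gives x* = 1431/7 and P* = 2200/7.
With the subsidy, sellers receive Ps = Pb + 102 for each unit, where Pb is the price buyers pay.
On the curves, Pb = 416.5 - 0.5x and Ps = 178 + (2/3)x; the wedge Ps − Pb = 102 gives 178 + (2/3)x − (416.5 - 0.5x) = 102, so x' = 2043/7.
Then Pb = 416.5 − 0.5·(2043/7) = 1894/7 and Ps = 178 + (2/3)·(2043/7) = 2608/7.
Buyers' price falls by P* − Pb = 2200/7 − 1894/7 = 306/7; sellers' price rises by Ps − P* = 2608/7 − 2200/7 = 408/7.
So producers capture (408/7)/102 = 4/7 of each unit of subsidy.

Producer share = 4/7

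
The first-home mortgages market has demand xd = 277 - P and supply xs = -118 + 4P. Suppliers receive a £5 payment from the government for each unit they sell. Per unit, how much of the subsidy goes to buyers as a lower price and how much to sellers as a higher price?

Pre-subsidy: 277 - P = -118 + 4P gives P* = 79, x* = 198.
With the subsidy, sellers receive Ps = Pb + 5 for each unit, where Pb is the price buyers pay.
Supply in terms of Pb becomes xs = -118 + 4(Pb + 5) = -98 + 4Pb. Setting this equal to demand: 277 - Pb = -98 + 4Pb, so Pb = 75.
Sellers receive Ps = 75 + 5 = 80; x' = 277 − 1·75 = 202.
Buyers' price falls by P* − Pb = 79 − 75 = 4; sellers' price rises by Ps − P* = 80 − 79 = 1.

Buyers gain £4 per unit; sellers gain £1 per unit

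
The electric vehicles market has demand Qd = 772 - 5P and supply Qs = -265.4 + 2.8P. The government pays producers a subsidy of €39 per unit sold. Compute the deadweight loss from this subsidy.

Pre-subsidy: 772 - 5P = -265.4 + 2.8P gives P* = 133, Q* = 107.
With the subsidy, sellers receive Ps = Pb + 39 for each unit, where Pb is the price buyers pay.
Supply in terms of Pb becomes Qs = -265.4 + 2.8(Pb + 39) = -156.2 + 2.8Pb. Setting this equal to demand: 772 - 5Pb = -156.2 + 2.8Pb, so Pb = 119.
Sellers receive Ps = 119 + 39 = 158; Q' = 772 − 5·119 = 177.
The subsidy expands output by 177 − 107 = 70 past the efficient level; on those units the gap between marginal cost and willingness to pay runs from 0 up to 39.
DWL = ½ × 39 × 70 = 1365.

Deadweight loss = €1365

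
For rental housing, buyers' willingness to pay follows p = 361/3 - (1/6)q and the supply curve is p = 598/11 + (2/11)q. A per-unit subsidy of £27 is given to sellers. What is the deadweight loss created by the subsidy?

Pre-subsidy: 361/3 - (1/6)q = 598/11 + (2/11)q gives q* = 4354/23 and p* = 2042/23.
With the subsidy, sellers receive ps = pb + 27 for each unit, where pb is the price buyers pay.
On the curves, pb = 361/3 - (1/6)q and ps = 598/11 + (2/11)q; the wedge ps − pb = 27 gives 598/11 + (2/11)q − (361/3 - (1/6)q) = 27, so q' = 6136/23.
Then pb = 361/3 − (1/6)·(6136/23) = 1745/23 and ps = 598/11 + (2/11)·(6136/23) = 2366/23.
The subsidy expands output by 6136/23 − 4354/23 = 1782/23 past the efficient level; on those units the gap between marginal cost and willingness to pay runs from 0 up to 27.
DWL = ½ × 27 × 1782/23 = 24057/23.

Deadweight loss = 24057/23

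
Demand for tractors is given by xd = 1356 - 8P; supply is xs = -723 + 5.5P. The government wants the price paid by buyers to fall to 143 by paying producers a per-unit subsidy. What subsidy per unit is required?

Required subsidy s = 27 per unit

At a buyer price of 143, quantity demanded is 1356 − 8·143 = 212.
Sellers supply 212 only when they receive Ps with -723 + 5.5·Ps = 212, i.e. Ps = 170.
s = Ps − Pb = 170 − 143 = 27.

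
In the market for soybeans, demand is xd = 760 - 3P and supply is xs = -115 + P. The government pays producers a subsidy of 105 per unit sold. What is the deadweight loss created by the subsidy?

Pre-subsidy: 760 - 3P = -115 + P gives P* = 218.75, x* = 103.75.
With the subsidy, sellers receive Ps = Pb + 105 for each unit, where Pb is the price buyers pay.
Supply in terms of Pb becomes xs = -115 + 1(Pb + 105) = -10 + Pb. Setting this equal to demand: 760 - 3Pb = -10 + Pb, so Pb = 192.5.
Sellers receive Ps = 192.5 + 105 = 297.5; x' = 760 − 3·192.5 = 182.5.
The subsidy expands output by 182.5 − 103.75 = 78.75 past the efficient level; on those units the gap between marginal cost and willingness to pay runs from 0 up to 105.
DWL = ½ × 105 × 78.75 = 4134.375.

Deadweight loss = 4134.375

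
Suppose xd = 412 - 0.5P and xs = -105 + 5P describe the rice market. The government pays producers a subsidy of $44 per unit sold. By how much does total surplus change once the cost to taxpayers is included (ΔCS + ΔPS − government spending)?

Net change in total surplus = -$440

Pre-subsidy: 412 - 0.5P = -105 + 5P gives P* = 94, x* = 365.
With the subsidy, sellers receive Ps = Pb + 44 for each unit, where Pb is the price buyers pay.
Supply in terms of Pb becomes xs = -105 + 5(Pb + 44) = 115 + 5Pb. Setting this equal to demand: 412 - 0.5Pb = 115 + 5Pb, so Pb = 54.
Sellers receive Ps = 54 + 44 = 98; x' = 412 − 0.5·54 = 385.
ΔCS = ½(365 + 385)(94 − 54) = 15000; ΔPS = ½(365 + 385)(98 − 94) = 1500.
Government spending = 44 × 385 = 16940.
Net change = 15000 + 1500 − 16940 = -440. The loss equals the DWL triangle ½·44·20.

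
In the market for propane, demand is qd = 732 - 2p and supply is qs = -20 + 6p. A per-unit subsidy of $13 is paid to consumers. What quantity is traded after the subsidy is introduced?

Pre-subsidy: 732 - 2p = -20 + 6p gives p* = 94, q* = 544.
With the rebate, buyers effectively pay pb = ps − 13, where ps is the price sellers receive.
Demand in terms of ps becomes qd = 732 − 2(ps − 13) = 758 - 2ps. Setting this equal to supply: 758 - 2ps = -20 + 6ps, so ps = 97.25.
Buyers pay pb = 97.25 − 13 = 84.25; q' = -20 + 6·97.25 = 563.5.

q' = 563.5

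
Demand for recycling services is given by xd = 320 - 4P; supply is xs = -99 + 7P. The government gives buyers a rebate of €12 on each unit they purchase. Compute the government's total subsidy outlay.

Pre-subsidy: 320 - 4P = -99 + 7P gives P* = 419/11, x* = 1844/11.
With the rebate, buyers effectively pay Pb = Ps − 12, where Ps is the price sellers receive.
Demand in terms of Ps becomes xd = 320 − 4(Ps − 12) = 368 - 4Ps. Setting this equal to supply: 368 - 4Ps = -99 + 7Ps, so Ps = 467/11.
Buyers pay Pb = 467/11 − 12 = 335/11; x' = -99 + 7·(467/11) = 2180/11.
Government outlay = subsidy × quantity = 12 × 2180/11 = 26160/11.

Government cost = 26160/11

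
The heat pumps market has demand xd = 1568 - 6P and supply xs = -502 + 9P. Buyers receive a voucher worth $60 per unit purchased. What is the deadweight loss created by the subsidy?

Deadweight loss = $6480

Pre-subsidy: 1568 - 6P = -502 + 9P gives P* = 138, x* = 740.
With the rebate, buyers effectively pay Pb = Ps − 60, where Ps is the price sellers receive.
Demand in terms of Ps becomes xd = 1568 − 6(Ps − 60) = 1928 - 6Ps. Setting this equal to supply: 1928 - 6Ps = -502 + 9Ps, so Ps = 162.
Buyers pay Pb = 162 − 60 = 102; x' = -502 + 9·162 = 956.
The subsidy expands output by 956 − 740 = 216 past the efficient level; on those units the gap between marginal cost and willingness to pay runs from 0 up to 60.
DWL = ½ × 60 × 216 = 6480.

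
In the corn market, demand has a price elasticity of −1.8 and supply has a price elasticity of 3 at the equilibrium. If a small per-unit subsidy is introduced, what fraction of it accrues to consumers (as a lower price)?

For a small subsidy around the equilibrium, the benefit split depends on the relative slopes, which at a point are proportional to the elasticities.
Buyer share = εs/(εs + |εd|) = 3/(3 + 1.8) = 0.625; seller share = |εd|/(εs + |εd|) = 0.375.

Consumer share = 0.625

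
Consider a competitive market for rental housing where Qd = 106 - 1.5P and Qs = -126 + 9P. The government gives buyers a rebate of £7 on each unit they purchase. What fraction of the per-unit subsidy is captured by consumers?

Pre-subsidy: 106 - 1.5P = -126 + 9P gives P* = 464/21, Q* = 510/7.
With the rebate, buyers effectively pay Pb = Ps − 7, where Ps is the price sellers receive.
Demand in terms of Ps becomes Qd = 106 − 1.5(Ps − 7) = 116.5 - 1.5Ps. Setting this equal to supply: 116.5 - 1.5Ps = -126 + 9Ps, so Ps = 485/21.
Buyers pay Pb = 485/21 − 7 = 338/21; Q' = -126 + 9·(485/21) = 573/7.
Buyers' price falls by P* − Pb = 464/21 − 338/21 = 6; sellers' price rises by Ps − P* = 485/21 − 464/21 = 1.
So consumers capture 6/7 = 6/7 of each unit of subsidy.

Consumer share = 6/7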